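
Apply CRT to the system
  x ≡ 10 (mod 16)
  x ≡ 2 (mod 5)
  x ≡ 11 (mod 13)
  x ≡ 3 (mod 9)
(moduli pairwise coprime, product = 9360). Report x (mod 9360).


Product of moduli M = 16 · 5 · 13 · 9 = 9360.
Merge one congruence at a time:
  Start: x ≡ 10 (mod 16).
  Combine with x ≡ 2 (mod 5); new modulus lcm = 80.
    Write x = 10 + 16·t and substitute into x ≡ 2 (mod 5): 16·t ≡ 2 − 10 = -8 (mod 5).
    Reduce coefficients mod 5: 1·t ≡ 2 (mod 5).
    So t ≡ 2 (mod 5).
    Then x = 10 + 16·2 = 42, valid modulo lcm(16, 5) = 80: x ≡ 42 (mod 80).
  Combine with x ≡ 11 (mod 13); new modulus lcm = 1040.
    Write x = 42 + 80·t and substitute into x ≡ 11 (mod 13): 80·t ≡ 11 − 42 = -31 (mod 13).
    Reduce coefficients mod 13: 2·t ≡ 8 (mod 13).
    The inverse of 2 mod 13 is 7 (since 2·7 = 14 = 1·13 + 1), so t ≡ 7·8 = 56 ≡ 4 (mod 13).
    Then x = 42 + 80·4 = 362, valid modulo lcm(80, 13) = 1040: x ≡ 362 (mod 1040).
  Combine with x ≡ 3 (mod 9); new modulus lcm = 9360.
    Write x = 362 + 1040·t and substitute into x ≡ 3 (mod 9): 1040·t ≡ 3 − 362 = -359 (mod 9).
    Reduce coefficients mod 9: 5·t ≡ 1 (mod 9).
    The inverse of 5 mod 9 is 2 (since 5·2 = 10 = 1·9 + 1), so t ≡ 2·1 = 2 ≡ 2 (mod 9).
    Then x = 362 + 1040·2 = 2442, valid modulo lcm(1040, 9) = 9360: x ≡ 2442 (mod 9360).
Verify against each original: 2442 mod 16 = 10, 2442 mod 5 = 2, 2442 mod 13 = 11, 2442 mod 9 = 3.

x ≡ 2442 (mod 9360).


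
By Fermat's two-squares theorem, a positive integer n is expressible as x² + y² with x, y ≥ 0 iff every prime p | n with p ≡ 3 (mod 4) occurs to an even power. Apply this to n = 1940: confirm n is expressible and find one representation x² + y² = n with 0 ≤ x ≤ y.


Step 1: Factor n = 1940 = 2^2 · 5 · 97.
Step 2: Check the mod-4 condition on each prime factor: 2 = 2 (special); 5 ≡ 1 (mod 4), exponent 1; 97 ≡ 1 (mod 4), exponent 1.
All primes ≡ 3 (mod 4) appear to even exponent (or don't appear), so by the two-squares theorem n IS expressible as a sum of two squares.
Step 3: Build a representation. Group n = k² · m with k = 2 and m = 5 · 97 = 485 (a product of primes ≡ 1 (mod 4)); a representation of m scales to one of n via (k·x)² + (k·y)² = k²(x² + y²). Each prime p ≡ 1 (mod 4) is itself a sum of two squares; find a² by testing p − a² for a perfect square:
  5: 5 − 1² = 4 = 2² ⇒ 5 = 1² + 2².
  97: 97 − 1² = 96, 97 − 2² = 93, 97 − 3² = 88, 97 − 4² = 81 = 9² ⇒ 97 = 4² + 9².
  Combine using the Brahmagupta–Fibonacci identity (a² + b²)(c² + d²) = (ac − bd)² + (ad + bc)² = (ac + bd)² + (ad − bc)²:
  5 · 97 = 485: from (1² + 2²)(4² + 9²), take (1·4 − 2·9, 1·9 + 2·4) = (4 − 18, 9 + 8) = (-14, 17); dropping signs (only squares matter) gives (14, 17); check 14² + 17² = 196 + 289 = 485 ✓.
  Scale by k = 2: (2·14, 2·17) = (28, 34).
Step 4: Order so x ≤ y and verify: 28² + 34² = 784 + 1156 = 1940 = n. ✓

n = 1940 = 28² + 34² (one valid representation with x ≤ y).


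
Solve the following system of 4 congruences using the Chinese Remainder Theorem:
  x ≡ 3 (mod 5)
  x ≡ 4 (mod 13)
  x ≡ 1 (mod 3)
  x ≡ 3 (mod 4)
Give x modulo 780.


Product of moduli M = 5 · 13 · 3 · 4 = 780.
Merge one congruence at a time:
  Start: x ≡ 3 (mod 5).
  Combine with x ≡ 4 (mod 13); new modulus lcm = 65.
    Write x = 3 + 5·t and substitute into x ≡ 4 (mod 13): 5·t ≡ 4 − 3 = 1 (mod 13).
    The inverse of 5 mod 13 is 8 (since 5·8 = 40 = 3·13 + 1), so t ≡ 8·1 = 8 ≡ 8 (mod 13).
    Then x = 3 + 5·8 = 43, valid modulo lcm(5, 13) = 65: x ≡ 43 (mod 65).
  Combine with x ≡ 1 (mod 3); new modulus lcm = 195.
    Write x = 43 + 65·t and substitute into x ≡ 1 (mod 3): 65·t ≡ 1 − 43 = -42 (mod 3).
    Reduce coefficients mod 3: 2·t ≡ 0 (mod 3).
    The inverse of 2 mod 3 is 2 (since 2·2 = 4 = 1·3 + 1), so t ≡ 2·0 = 0 ≡ 0 (mod 3).
    Then x = 43 + 65·0 = 43, valid modulo lcm(65, 3) = 195: x ≡ 43 (mod 195).
  Combine with x ≡ 3 (mod 4); new modulus lcm = 780.
    Write x = 43 + 195·t and substitute into x ≡ 3 (mod 4): 195·t ≡ 3 − 43 = -40 (mod 4).
    Reduce coefficients mod 4: 3·t ≡ 0 (mod 4).
    The inverse of 3 mod 4 is 3 (since 3·3 = 9 = 2·4 + 1), so t ≡ 3·0 = 0 ≡ 0 (mod 4).
    Then x = 43 + 195·0 = 43, valid modulo lcm(195, 4) = 780: x ≡ 43 (mod 780).
Verify against each original: 43 mod 5 = 3, 43 mod 13 = 4, 43 mod 3 = 1, 43 mod 4 = 3.

x ≡ 43 (mod 780).


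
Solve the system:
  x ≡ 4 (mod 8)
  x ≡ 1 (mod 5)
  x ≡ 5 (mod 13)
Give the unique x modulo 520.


Moduli 8, 5, 13 are pairwise coprime; by CRT there is a unique solution modulo M = 8 · 5 · 13 = 520.
Solve pairwise, accumulating the modulus:
  Start with x ≡ 4 (mod 8).
  Combine with x ≡ 1 (mod 5): since gcd(8, 5) = 1, we get a unique residue mod 40.
    Write x = 4 + 8·t and substitute into x ≡ 1 (mod 5): 8·t ≡ 1 − 4 = -3 (mod 5).
    Reduce coefficients mod 5: 3·t ≡ 2 (mod 5).
    The inverse of 3 mod 5 is 2 (since 3·2 = 6 = 1·5 + 1), so t ≡ 2·2 = 4 ≡ 4 (mod 5).
    Then x = 4 + 8·4 = 36, valid modulo lcm(8, 5) = 40: x ≡ 36 (mod 40).
  Combine with x ≡ 5 (mod 13): since gcd(40, 13) = 1, we get a unique residue mod 520.
    Write x = 36 + 40·t and substitute into x ≡ 5 (mod 13): 40·t ≡ 5 − 36 = -31 (mod 13).
    Reduce coefficients mod 13: 1·t ≡ 8 (mod 13).
    So t ≡ 8 (mod 13).
    Then x = 36 + 40·8 = 356, valid modulo lcm(40, 13) = 520: x ≡ 356 (mod 520).
Verify: 356 mod 8 = 4 ✓, 356 mod 5 = 1 ✓, 356 mod 13 = 5 ✓.

x ≡ 356 (mod 520).


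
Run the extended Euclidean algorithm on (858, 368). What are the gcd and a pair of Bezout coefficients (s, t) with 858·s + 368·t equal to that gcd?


Euclidean algorithm on (858, 368) — divide until remainder is 0:
  858 = 2 · 368 + 122
  368 = 3 · 122 + 2
  122 = 61 · 2 + 0
gcd(858, 368) = 2.
Track Bezout coefficients alongside the remainders: start with r₀ = 858 = a·1 + b·0 (s = 1, t = 0) and r₁ = 368 = a·0 + b·1 (s = 0, t = 1); each new remainder r_{k+1} = r_{k-1} − q_k·r_k inherits s_{k+1} = s_{k-1} − q_k·s_k, t_{k+1} = t_{k-1} − q_k·t_k, so r_k = a·s_k + b·t_k at every step:
  q = 2: r = 122, s = 1 − 2·0 = 1, t = 0 − 2·1 = -2  (check: 858·1 + 368·(-2) = 122)
  q = 3: r = 2, s = 0 − 3·1 = -3, t = 1 − 3·(-2) = 7  (check: 858·(-3) + 368·7 = 2)
The row with r = 2 (the gcd) gives the Bezout coefficients s = -3, t = 7.
Result: 858 · (-3) + 368 · (7) = 2.

gcd(858, 368) = 2; s = -3, t = 7 (check: 858·(-3) + 368·7 = 2).


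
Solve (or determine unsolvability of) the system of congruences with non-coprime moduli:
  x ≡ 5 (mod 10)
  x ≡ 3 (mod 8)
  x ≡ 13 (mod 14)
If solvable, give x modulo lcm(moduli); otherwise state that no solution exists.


Moduli 10, 8, 14 are not pairwise coprime, so CRT works modulo lcm(m_i) when all pairwise compatibility conditions hold.
Pairwise compatibility: gcd(m_i, m_j) must divide a_i - a_j for every pair.
Merge one congruence at a time:
  Start: x ≡ 5 (mod 10).
  Combine with x ≡ 3 (mod 8): gcd(10, 8) = 2; 3 - 5 = -2, which IS divisible by 2, so compatible.
    Write x = 5 + 10·t and substitute into x ≡ 3 (mod 8): 10·t ≡ 3 − 5 = -2 (mod 8).
    Divide the congruence (and modulus) by g = 2: 5·t ≡ -1 (mod 4).
    Reduce coefficients mod 4: 1·t ≡ 3 (mod 4).
    So t ≡ 3 (mod 4).
    Then x = 5 + 10·3 = 35, valid modulo lcm(10, 8) = 40: x ≡ 35 (mod 40).
  Combine with x ≡ 13 (mod 14): gcd(40, 14) = 2; 13 - 35 = -22, which IS divisible by 2, so compatible.
    Write x = 35 + 40·t and substitute into x ≡ 13 (mod 14): 40·t ≡ 13 − 35 = -22 (mod 14).
    Divide the congruence (and modulus) by g = 2: 20·t ≡ -11 (mod 7).
    Reduce coefficients mod 7: 6·t ≡ 3 (mod 7).
    The inverse of 6 mod 7 is 6 (since 6·6 = 36 = 5·7 + 1), so t ≡ 6·3 = 18 ≡ 4 (mod 7).
    Then x = 35 + 40·4 = 195, valid modulo lcm(40, 14) = 280: x ≡ 195 (mod 280).
Verify: 195 mod 10 = 5, 195 mod 8 = 3, 195 mod 14 = 13.

x ≡ 195 (mod 280).


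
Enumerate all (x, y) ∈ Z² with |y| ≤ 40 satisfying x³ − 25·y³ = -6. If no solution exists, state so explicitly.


The equation is x³ - 25y³ = -6. For fixed y, x³ = 25·y³ − 6, so a solution requires the RHS to be a perfect cube.
Strategy: iterate y from -40 to 40, compute RHS = 25·y³ − 6, and check whether it is a (positive or negative) perfect cube.
Check small values of y:
  y = 0: RHS = -6 is not a perfect cube.
  y = 1: RHS = 19 is not a perfect cube.
  y = -1: RHS = -31 is not a perfect cube.
  y = 2: RHS = 194 is not a perfect cube.
  y = -2: RHS = -206 is not a perfect cube.
  y = 3: RHS = 669 is not a perfect cube.
  y = -3: RHS = -681 is not a perfect cube.
Continuing the search up to |y| = 40 finds no solutions either.
No (x, y) in the scanned range satisfies the equation.

No integer solutions with |y| ≤ 40.


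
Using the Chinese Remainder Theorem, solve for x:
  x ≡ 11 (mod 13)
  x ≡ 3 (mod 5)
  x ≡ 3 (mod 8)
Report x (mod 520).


Moduli 13, 5, 8 are pairwise coprime; by CRT there is a unique solution modulo M = 13 · 5 · 8 = 520.
Solve pairwise, accumulating the modulus:
  Start with x ≡ 11 (mod 13).
  Combine with x ≡ 3 (mod 5): since gcd(13, 5) = 1, we get a unique residue mod 65.
    Write x = 11 + 13·t and substitute into x ≡ 3 (mod 5): 13·t ≡ 3 − 11 = -8 (mod 5).
    Reduce coefficients mod 5: 3·t ≡ 2 (mod 5).
    The inverse of 3 mod 5 is 2 (since 3·2 = 6 = 1·5 + 1), so t ≡ 2·2 = 4 ≡ 4 (mod 5).
    Then x = 11 + 13·4 = 63, valid modulo lcm(13, 5) = 65: x ≡ 63 (mod 65).
  Combine with x ≡ 3 (mod 8): since gcd(65, 8) = 1, we get a unique residue mod 520.
    Write x = 63 + 65·t and substitute into x ≡ 3 (mod 8): 65·t ≡ 3 − 63 = -60 (mod 8).
    Reduce coefficients mod 8: 1·t ≡ 4 (mod 8).
    So t ≡ 4 (mod 8).
    Then x = 63 + 65·4 = 323, valid modulo lcm(65, 8) = 520: x ≡ 323 (mod 520).
Verify: 323 mod 13 = 11 ✓, 323 mod 5 = 3 ✓, 323 mod 8 = 3 ✓.

x ≡ 323 (mod 520).


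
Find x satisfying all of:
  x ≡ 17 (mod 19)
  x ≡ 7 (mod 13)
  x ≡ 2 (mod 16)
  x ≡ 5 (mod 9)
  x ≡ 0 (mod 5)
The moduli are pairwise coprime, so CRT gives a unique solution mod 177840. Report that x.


Product of moduli M = 19 · 13 · 16 · 9 · 5 = 177840.
Merge one congruence at a time:
  Start: x ≡ 17 (mod 19).
  Combine with x ≡ 7 (mod 13); new modulus lcm = 247.
    Write x = 17 + 19·t and substitute into x ≡ 7 (mod 13): 19·t ≡ 7 − 17 = -10 (mod 13).
    Reduce coefficients mod 13: 6·t ≡ 3 (mod 13).
    The inverse of 6 mod 13 is 11 (since 6·11 = 66 = 5·13 + 1), so t ≡ 11·3 = 33 ≡ 7 (mod 13).
    Then x = 17 + 19·7 = 150, valid modulo lcm(19, 13) = 247: x ≡ 150 (mod 247).
  Combine with x ≡ 2 (mod 16); new modulus lcm = 3952.
    Write x = 150 + 247·t and substitute into x ≡ 2 (mod 16): 247·t ≡ 2 − 150 = -148 (mod 16).
    Reduce coefficients mod 16: 7·t ≡ 12 (mod 16).
    The inverse of 7 mod 16 is 7 (since 7·7 = 49 = 3·16 + 1), so t ≡ 7·12 = 84 ≡ 4 (mod 16).
    Then x = 150 + 247·4 = 1138, valid modulo lcm(247, 16) = 3952: x ≡ 1138 (mod 3952).
  Combine with x ≡ 5 (mod 9); new modulus lcm = 35568.
    Write x = 1138 + 3952·t and substitute into x ≡ 5 (mod 9): 3952·t ≡ 5 − 1138 = -1133 (mod 9).
    Reduce coefficients mod 9: 1·t ≡ 1 (mod 9).
    So t ≡ 1 (mod 9).
    Then x = 1138 + 3952·1 = 5090, valid modulo lcm(3952, 9) = 35568: x ≡ 5090 (mod 35568).
  Combine with x ≡ 0 (mod 5); new modulus lcm = 177840.
    Write x = 5090 + 35568·t and substitute into x ≡ 0 (mod 5): 35568·t ≡ 0 − 5090 = -5090 (mod 5).
    Reduce coefficients mod 5: 3·t ≡ 0 (mod 5).
    The inverse of 3 mod 5 is 2 (since 3·2 = 6 = 1·5 + 1), so t ≡ 2·0 = 0 ≡ 0 (mod 5).
    Then x = 5090 + 35568·0 = 5090, valid modulo lcm(35568, 5) = 177840: x ≡ 5090 (mod 177840).
Verify against each original: 5090 mod 19 = 17, 5090 mod 13 = 7, 5090 mod 16 = 2, 5090 mod 9 = 5, 5090 mod 5 = 0.

x ≡ 5090 (mod 177840).


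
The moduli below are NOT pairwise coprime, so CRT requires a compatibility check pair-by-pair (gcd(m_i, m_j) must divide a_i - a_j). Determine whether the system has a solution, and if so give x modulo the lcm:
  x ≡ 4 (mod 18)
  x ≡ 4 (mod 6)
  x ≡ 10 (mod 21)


Moduli 18, 6, 21 are not pairwise coprime, so CRT works modulo lcm(m_i) when all pairwise compatibility conditions hold.
Pairwise compatibility: gcd(m_i, m_j) must divide a_i - a_j for every pair.
Merge one congruence at a time:
  Start: x ≡ 4 (mod 18).
  Combine with x ≡ 4 (mod 6): gcd(18, 6) = 6; 4 - 4 = 0, which IS divisible by 6, so compatible.
    Write x = 4 + 18·t and substitute into x ≡ 4 (mod 6): 18·t ≡ 4 − 4 = 0 (mod 6).
    Divide the congruence (and modulus) by g = 6: 3·t ≡ 0 (mod 1).
    Modulo 1 every t works; take t = 0.
    Then x = 4 + 18·0 = 4, valid modulo lcm(18, 6) = 18: x ≡ 4 (mod 18).
  Combine with x ≡ 10 (mod 21): gcd(18, 21) = 3; 10 - 4 = 6, which IS divisible by 3, so compatible.
    Write x = 4 + 18·t and substitute into x ≡ 10 (mod 21): 18·t ≡ 10 − 4 = 6 (mod 21).
    Divide the congruence (and modulus) by g = 3: 6·t ≡ 2 (mod 7).
    The inverse of 6 mod 7 is 6 (since 6·6 = 36 = 5·7 + 1), so t ≡ 6·2 = 12 ≡ 5 (mod 7).
    Then x = 4 + 18·5 = 94, valid modulo lcm(18, 21) = 126: x ≡ 94 (mod 126).
Verify: 94 mod 18 = 4, 94 mod 6 = 4, 94 mod 21 = 10.

x ≡ 94 (mod 126).


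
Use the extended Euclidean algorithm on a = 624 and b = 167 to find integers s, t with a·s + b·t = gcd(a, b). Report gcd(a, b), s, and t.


Euclidean algorithm on (624, 167) — divide until remainder is 0:
  624 = 3 · 167 + 123
  167 = 1 · 123 + 44
  123 = 2 · 44 + 35
  44 = 1 · 35 + 9
  35 = 3 · 9 + 8
  9 = 1 · 8 + 1
  8 = 8 · 1 + 0
gcd(624, 167) = 1.
Track Bezout coefficients alongside the remainders: start with r₀ = 624 = a·1 + b·0 (s = 1, t = 0) and r₁ = 167 = a·0 + b·1 (s = 0, t = 1); each new remainder r_{k+1} = r_{k-1} − q_k·r_k inherits s_{k+1} = s_{k-1} − q_k·s_k, t_{k+1} = t_{k-1} − q_k·t_k, so r_k = a·s_k + b·t_k at every step:
  q = 3: r = 123, s = 1 − 3·0 = 1, t = 0 − 3·1 = -3  (check: 624·1 + 167·(-3) = 123)
  q = 1: r = 44, s = 0 − 1·1 = -1, t = 1 − 1·(-3) = 4  (check: 624·(-1) + 167·4 = 44)
  q = 2: r = 35, s = 1 − 2·(-1) = 3, t = -3 − 2·4 = -11  (check: 624·3 + 167·(-11) = 35)
  q = 1: r = 9, s = -1 − 1·3 = -4, t = 4 − 1·(-11) = 15  (check: 624·(-4) + 167·15 = 9)
  q = 3: r = 8, s = 3 − 3·(-4) = 15, t = -11 − 3·15 = -56  (check: 624·15 + 167·(-56) = 8)
  q = 1: r = 1, s = -4 − 1·15 = -19, t = 15 − 1·(-56) = 71  (check: 624·(-19) + 167·71 = 1)
The row with r = 1 (the gcd) gives the Bezout coefficients s = -19, t = 71.
Result: 624 · (-19) + 167 · (71) = 1.

gcd(624, 167) = 1; s = -19, t = 71 (check: 624·(-19) + 167·71 = 1).


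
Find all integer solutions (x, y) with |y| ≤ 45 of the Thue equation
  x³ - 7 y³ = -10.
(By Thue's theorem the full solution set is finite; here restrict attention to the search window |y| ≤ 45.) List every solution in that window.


The equation is x³ - 7y³ = -10. For fixed y, x³ = 7·y³ − 10, so a solution requires the RHS to be a perfect cube.
Strategy: iterate y from -45 to 45, compute RHS = 7·y³ − 10, and check whether it is a (positive or negative) perfect cube.
Check small values of y:
  y = 0: RHS = -10 is not a perfect cube.
  y = 1: RHS = -3 is not a perfect cube.
  y = -1: RHS = -17 is not a perfect cube.
  y = 2: RHS = 46 is not a perfect cube.
  y = -2: RHS = -66 is not a perfect cube.
  y = 3: RHS = 179 is not a perfect cube.
  y = -3: RHS = -199 is not a perfect cube.
Continuing the search up to |y| = 45 finds no solutions either.
No (x, y) in the scanned range satisfies the equation.

No integer solutions with |y| ≤ 45.


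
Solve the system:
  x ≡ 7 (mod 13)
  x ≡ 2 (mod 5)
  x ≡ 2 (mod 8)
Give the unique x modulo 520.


Moduli 13, 5, 8 are pairwise coprime; by CRT there is a unique solution modulo M = 13 · 5 · 8 = 520.
Solve pairwise, accumulating the modulus:
  Start with x ≡ 7 (mod 13).
  Combine with x ≡ 2 (mod 5): since gcd(13, 5) = 1, we get a unique residue mod 65.
    Write x = 7 + 13·t and substitute into x ≡ 2 (mod 5): 13·t ≡ 2 − 7 = -5 (mod 5).
    Reduce coefficients mod 5: 3·t ≡ 0 (mod 5).
    The inverse of 3 mod 5 is 2 (since 3·2 = 6 = 1·5 + 1), so t ≡ 2·0 = 0 ≡ 0 (mod 5).
    Then x = 7 + 13·0 = 7, valid modulo lcm(13, 5) = 65: x ≡ 7 (mod 65).
  Combine with x ≡ 2 (mod 8): since gcd(65, 8) = 1, we get a unique residue mod 520.
    Write x = 7 + 65·t and substitute into x ≡ 2 (mod 8): 65·t ≡ 2 − 7 = -5 (mod 8).
    Reduce coefficients mod 8: 1·t ≡ 3 (mod 8).
    So t ≡ 3 (mod 8).
    Then x = 7 + 65·3 = 202, valid modulo lcm(65, 8) = 520: x ≡ 202 (mod 520).
Verify: 202 mod 13 = 7 ✓, 202 mod 5 = 2 ✓, 202 mod 8 = 2 ✓.

x ≡ 202 (mod 520).


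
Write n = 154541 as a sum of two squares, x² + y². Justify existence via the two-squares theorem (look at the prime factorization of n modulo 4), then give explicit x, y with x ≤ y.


Step 1: Factor n = 154541 = 29 · 73^2.
Step 2: Check the mod-4 condition on each prime factor: 29 ≡ 1 (mod 4), exponent 1; 73 ≡ 1 (mod 4), exponent 2.
All primes ≡ 3 (mod 4) appear to even exponent (or don't appear), so by the two-squares theorem n IS expressible as a sum of two squares.
Step 3: Build a representation. Here n = 29 · 73 · 73 is a product of primes ≡ 1 (mod 4). Each prime p ≡ 1 (mod 4) is itself a sum of two squares; find a² by testing p − a² for a perfect square:
  29: 29 − 1² = 28, 29 − 2² = 25 = 5² ⇒ 29 = 2² + 5².
  73: 73 − 1² = 72, 73 − 2² = 69, 73 − 3² = 64 = 8² ⇒ 73 = 3² + 8².
  Combine using the Brahmagupta–Fibonacci identity (a² + b²)(c² + d²) = (ac − bd)² + (ad + bc)² = (ac + bd)² + (ad − bc)²:
  29 · 73 = 2117: from (2² + 5²)(3² + 8²), take (2·3 − 5·8, 2·8 + 5·3) = (6 − 40, 16 + 15) = (-34, 31); dropping signs (only squares matter) gives (34, 31); check 34² + 31² = 1156 + 961 = 2117 ✓.
  2117 · 73 = 154541: from (34² + 31²)(3² + 8²), take (34·3 − 31·8, 34·8 + 31·3) = (102 − 248, 272 + 93) = (-146, 365); dropping signs (only squares matter) gives (146, 365); check 146² + 365² = 21316 + 133225 = 154541 ✓.
Step 4: Order so x ≤ y and verify: 146² + 365² = 21316 + 133225 = 154541 = n. ✓

n = 154541 = 146² + 365² (one valid representation with x ≤ y).


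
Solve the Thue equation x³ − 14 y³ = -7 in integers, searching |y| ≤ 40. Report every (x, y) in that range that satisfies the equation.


The equation is x³ - 14y³ = -7. For fixed y, x³ = 14·y³ − 7, so a solution requires the RHS to be a perfect cube.
Strategy: iterate y from -40 to 40, compute RHS = 14·y³ − 7, and check whether it is a (positive or negative) perfect cube.
Check small values of y:
  y = 0: RHS = -7 is not a perfect cube.
  y = 1: RHS = 7 is not a perfect cube.
  y = -1: RHS = -21 is not a perfect cube.
  y = 2: RHS = 105 is not a perfect cube.
  y = -2: RHS = -119 is not a perfect cube.
  y = 3: RHS = 371 is not a perfect cube.
  y = -3: RHS = -385 is not a perfect cube.
Continuing the search up to |y| = 40 finds no solutions either.
No (x, y) in the scanned range satisfies the equation.

No integer solutions with |y| ≤ 40.


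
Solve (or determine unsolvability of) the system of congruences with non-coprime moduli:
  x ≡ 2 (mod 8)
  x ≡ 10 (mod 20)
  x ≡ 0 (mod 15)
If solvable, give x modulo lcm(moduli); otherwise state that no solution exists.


Moduli 8, 20, 15 are not pairwise coprime, so CRT works modulo lcm(m_i) when all pairwise compatibility conditions hold.
Pairwise compatibility: gcd(m_i, m_j) must divide a_i - a_j for every pair.
Merge one congruence at a time:
  Start: x ≡ 2 (mod 8).
  Combine with x ≡ 10 (mod 20): gcd(8, 20) = 4; 10 - 2 = 8, which IS divisible by 4, so compatible.
    Write x = 2 + 8·t and substitute into x ≡ 10 (mod 20): 8·t ≡ 10 − 2 = 8 (mod 20).
    Divide the congruence (and modulus) by g = 4: 2·t ≡ 2 (mod 5).
    The inverse of 2 mod 5 is 3 (since 2·3 = 6 = 1·5 + 1), so t ≡ 3·2 = 6 ≡ 1 (mod 5).
    Then x = 2 + 8·1 = 10, valid modulo lcm(8, 20) = 40: x ≡ 10 (mod 40).
  Combine with x ≡ 0 (mod 15): gcd(40, 15) = 5; 0 - 10 = -10, which IS divisible by 5, so compatible.
    Write x = 10 + 40·t and substitute into x ≡ 0 (mod 15): 40·t ≡ 0 − 10 = -10 (mod 15).
    Divide the congruence (and modulus) by g = 5: 8·t ≡ -2 (mod 3).
    Reduce coefficients mod 3: 2·t ≡ 1 (mod 3).
    The inverse of 2 mod 3 is 2 (since 2·2 = 4 = 1·3 + 1), so t ≡ 2·1 = 2 ≡ 2 (mod 3).
    Then x = 10 + 40·2 = 90, valid modulo lcm(40, 15) = 120: x ≡ 90 (mod 120).
Verify: 90 mod 8 = 2, 90 mod 20 = 10, 90 mod 15 = 0.

x ≡ 90 (mod 120).


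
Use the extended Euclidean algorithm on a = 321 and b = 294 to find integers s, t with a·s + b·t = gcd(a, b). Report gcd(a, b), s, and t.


Euclidean algorithm on (321, 294) — divide until remainder is 0:
  321 = 1 · 294 + 27
  294 = 10 · 27 + 24
  27 = 1 · 24 + 3
  24 = 8 · 3 + 0
gcd(321, 294) = 3.
Track Bezout coefficients alongside the remainders: start with r₀ = 321 = a·1 + b·0 (s = 1, t = 0) and r₁ = 294 = a·0 + b·1 (s = 0, t = 1); each new remainder r_{k+1} = r_{k-1} − q_k·r_k inherits s_{k+1} = s_{k-1} − q_k·s_k, t_{k+1} = t_{k-1} − q_k·t_k, so r_k = a·s_k + b·t_k at every step:
  q = 1: r = 27, s = 1 − 1·0 = 1, t = 0 − 1·1 = -1  (check: 321·1 + 294·(-1) = 27)
  q = 10: r = 24, s = 0 − 10·1 = -10, t = 1 − 10·(-1) = 11  (check: 321·(-10) + 294·11 = 24)
  q = 1: r = 3, s = 1 − 1·(-10) = 11, t = -1 − 1·11 = -12  (check: 321·11 + 294·(-12) = 3)
The row with r = 3 (the gcd) gives the Bezout coefficients s = 11, t = -12.
Result: 321 · (11) + 294 · (-12) = 3.

gcd(321, 294) = 3; s = 11, t = -12 (check: 321·11 + 294·(-12) = 3).


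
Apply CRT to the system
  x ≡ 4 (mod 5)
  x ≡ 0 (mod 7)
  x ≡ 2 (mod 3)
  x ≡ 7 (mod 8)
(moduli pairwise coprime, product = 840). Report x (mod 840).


Product of moduli M = 5 · 7 · 3 · 8 = 840.
Merge one congruence at a time:
  Start: x ≡ 4 (mod 5).
  Combine with x ≡ 0 (mod 7); new modulus lcm = 35.
    Write x = 4 + 5·t and substitute into x ≡ 0 (mod 7): 5·t ≡ 0 − 4 = -4 (mod 7).
    Reduce coefficients mod 7: 5·t ≡ 3 (mod 7).
    The inverse of 5 mod 7 is 3 (since 5·3 = 15 = 2·7 + 1), so t ≡ 3·3 = 9 ≡ 2 (mod 7).
    Then x = 4 + 5·2 = 14, valid modulo lcm(5, 7) = 35: x ≡ 14 (mod 35).
  Combine with x ≡ 2 (mod 3); new modulus lcm = 105.
    Write x = 14 + 35·t and substitute into x ≡ 2 (mod 3): 35·t ≡ 2 − 14 = -12 (mod 3).
    Reduce coefficients mod 3: 2·t ≡ 0 (mod 3).
    The inverse of 2 mod 3 is 2 (since 2·2 = 4 = 1·3 + 1), so t ≡ 2·0 = 0 ≡ 0 (mod 3).
    Then x = 14 + 35·0 = 14, valid modulo lcm(35, 3) = 105: x ≡ 14 (mod 105).
  Combine with x ≡ 7 (mod 8); new modulus lcm = 840.
    Write x = 14 + 105·t and substitute into x ≡ 7 (mod 8): 105·t ≡ 7 − 14 = -7 (mod 8).
    Reduce coefficients mod 8: 1·t ≡ 1 (mod 8).
    So t ≡ 1 (mod 8).
    Then x = 14 + 105·1 = 119, valid modulo lcm(105, 8) = 840: x ≡ 119 (mod 840).
Verify against each original: 119 mod 5 = 4, 119 mod 7 = 0, 119 mod 3 = 2, 119 mod 8 = 7.

x ≡ 119 (mod 840).


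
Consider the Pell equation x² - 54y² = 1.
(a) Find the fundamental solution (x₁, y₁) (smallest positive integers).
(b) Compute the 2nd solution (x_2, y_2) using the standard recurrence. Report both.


Step 1: Find the fundamental solution (x₁, y₁) of x² - 54y² = 1.
  Expand √54 as a continued fraction. a₀ = ⌊√54⌋ = 7; iterate m_{k+1} = d_k·a_k − m_k, d_{k+1} = (54 − m_{k+1}²)/d_k, a_{k+1} = ⌊(a₀ + m_{k+1})/d_{k+1}⌋ (starting m₀ = 0, d₀ = 1), with convergents p_k = a_k·p_{k-1} + p_{k-2}, q_k = a_k·q_{k-1} + q_{k-2} (p₋₁ = 1, q₋₁ = 0):
  k = 0: a₀ = 7; p₀/q₀ = 7/1; p₀² − 54·q₀² = 49 − 54 = -5.
  k = 1: m = 7, d = 5, a = ⌊(7 + 7)/5⌋ = 2; p/q = (2·7 + 1)/(2·1 + 0) = 15/2; p² − 54·q² = 225 − 216 = 9.
  k = 2: m = 3, d = 9, a = ⌊(7 + 3)/9⌋ = 1; p/q = (1·15 + 7)/(1·2 + 1) = 22/3; p² − 54·q² = 484 − 486 = -2.
  k = 3: m = 6, d = 2, a = ⌊(7 + 6)/2⌋ = 6; p/q = (6·22 + 15)/(6·3 + 2) = 147/20; p² − 54·q² = 21609 − 21600 = 9.
  k = 4: m = 6, d = 9, a = ⌊(7 + 6)/9⌋ = 1; p/q = (1·147 + 22)/(1·20 + 3) = 169/23; p² − 54·q² = 28561 − 28566 = -5.
  k = 5: m = 3, d = 5, a = ⌊(7 + 3)/5⌋ = 2; p/q = (2·169 + 147)/(2·23 + 20) = 485/66; p² − 54·q² = 235225 − 235224 = 1.
  The first convergent with p² − 54·q² = 1 gives the fundamental solution (x₁, y₁) = (485, 66).
Step 2: Apply the recurrence (x_{n+1}, y_{n+1}) = (x₁x_n + 54y₁y_n, x₁y_n + y₁x_n) repeatedly.
  From (x_1, y_1) = (485, 66): x_2 = 485·485 + 54·66·66 = 470449; y_2 = 485·66 + 66·485 = 64020.
Step 3: Verify x_2² - 54·y_2² = 221322261601 - 221322261600 = 1 (should be 1). ✓

(x_1, y_1) = (485, 66); (x_2, y_2) = (470449, 64020).


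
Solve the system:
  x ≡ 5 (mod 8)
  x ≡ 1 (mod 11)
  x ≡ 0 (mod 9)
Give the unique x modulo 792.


Moduli 8, 11, 9 are pairwise coprime; by CRT there is a unique solution modulo M = 8 · 11 · 9 = 792.
Solve pairwise, accumulating the modulus:
  Start with x ≡ 5 (mod 8).
  Combine with x ≡ 1 (mod 11): since gcd(8, 11) = 1, we get a unique residue mod 88.
    Write x = 5 + 8·t and substitute into x ≡ 1 (mod 11): 8·t ≡ 1 − 5 = -4 (mod 11).
    Reduce coefficients mod 11: 8·t ≡ 7 (mod 11).
    The inverse of 8 mod 11 is 7 (since 8·7 = 56 = 5·11 + 1), so t ≡ 7·7 = 49 ≡ 5 (mod 11).
    Then x = 5 + 8·5 = 45, valid modulo lcm(8, 11) = 88: x ≡ 45 (mod 88).
  Combine with x ≡ 0 (mod 9): since gcd(88, 9) = 1, we get a unique residue mod 792.
    Write x = 45 + 88·t and substitute into x ≡ 0 (mod 9): 88·t ≡ 0 − 45 = -45 (mod 9).
    Reduce coefficients mod 9: 7·t ≡ 0 (mod 9).
    The inverse of 7 mod 9 is 4 (since 7·4 = 28 = 3·9 + 1), so t ≡ 4·0 = 0 ≡ 0 (mod 9).
    Then x = 45 + 88·0 = 45, valid modulo lcm(88, 9) = 792: x ≡ 45 (mod 792).
Verify: 45 mod 8 = 5 ✓, 45 mod 11 = 1 ✓, 45 mod 9 = 0 ✓.

x ≡ 45 (mod 792).


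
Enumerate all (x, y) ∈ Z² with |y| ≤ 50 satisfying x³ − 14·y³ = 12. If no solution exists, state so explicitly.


The equation is x³ - 14y³ = 12. For fixed y, x³ = 14·y³ + 12, so a solution requires the RHS to be a perfect cube.
Strategy: iterate y from -50 to 50, compute RHS = 14·y³ + 12, and check whether it is a (positive or negative) perfect cube.
Check small values of y:
  y = 0: RHS = 12 is not a perfect cube.
  y = 1: RHS = 26 is not a perfect cube.
  y = -1: RHS = -2 is not a perfect cube.
  y = 2: RHS = 124 is not a perfect cube.
  y = -2: RHS = -100 is not a perfect cube.
  y = 3: RHS = 390 is not a perfect cube.
  y = -3: RHS = -366 is not a perfect cube.
Continuing the search up to |y| = 50 finds no solutions either.
No (x, y) in the scanned range satisfies the equation.

No integer solutions with |y| ≤ 50.


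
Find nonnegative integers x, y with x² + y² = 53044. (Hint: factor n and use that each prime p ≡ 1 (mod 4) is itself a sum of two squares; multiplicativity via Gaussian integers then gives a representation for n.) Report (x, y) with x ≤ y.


Step 1: Factor n = 53044 = 2^2 · 89 · 149.
Step 2: Check the mod-4 condition on each prime factor: 2 = 2 (special); 89 ≡ 1 (mod 4), exponent 1; 149 ≡ 1 (mod 4), exponent 1.
All primes ≡ 3 (mod 4) appear to even exponent (or don't appear), so by the two-squares theorem n IS expressible as a sum of two squares.
Step 3: Build a representation. Group n = k² · m with k = 2 and m = 89 · 149 = 13261 (a product of primes ≡ 1 (mod 4)); a representation of m scales to one of n via (k·x)² + (k·y)² = k²(x² + y²). Each prime p ≡ 1 (mod 4) is itself a sum of two squares; find a² by testing p − a² for a perfect square:
  89: 89 − 1² = 88, 89 − 2² = 85, 89 − 3² = 80, 89 − 4² = 73, 89 − 5² = 64 = 8² ⇒ 89 = 5² + 8².
  149: 149 − 1² = 148, 149 − 2² = 145, 149 − 3² = 140, 149 − 4² = 133, 149 − 5² = 124, 149 − 6² = 113, 149 − 7² = 100 = 10² ⇒ 149 = 7² + 10².
  Combine using the Brahmagupta–Fibonacci identity (a² + b²)(c² + d²) = (ac − bd)² + (ad + bc)² = (ac + bd)² + (ad − bc)²:
  89 · 149 = 13261: from (5² + 8²)(7² + 10²), take (5·7 − 8·10, 5·10 + 8·7) = (35 − 80, 50 + 56) = (-45, 106); dropping signs (only squares matter) gives (45, 106); check 45² + 106² = 2025 + 11236 = 13261 ✓.
  Scale by k = 2: (2·45, 2·106) = (90, 212).
Step 4: Order so x ≤ y and verify: 90² + 212² = 8100 + 44944 = 53044 = n. ✓

n = 53044 = 90² + 212² (one valid representation with x ≤ y).


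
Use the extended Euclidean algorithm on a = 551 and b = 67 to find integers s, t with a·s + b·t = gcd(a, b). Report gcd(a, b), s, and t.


Euclidean algorithm on (551, 67) — divide until remainder is 0:
  551 = 8 · 67 + 15
  67 = 4 · 15 + 7
  15 = 2 · 7 + 1
  7 = 7 · 1 + 0
gcd(551, 67) = 1.
Track Bezout coefficients alongside the remainders: start with r₀ = 551 = a·1 + b·0 (s = 1, t = 0) and r₁ = 67 = a·0 + b·1 (s = 0, t = 1); each new remainder r_{k+1} = r_{k-1} − q_k·r_k inherits s_{k+1} = s_{k-1} − q_k·s_k, t_{k+1} = t_{k-1} − q_k·t_k, so r_k = a·s_k + b·t_k at every step:
  q = 8: r = 15, s = 1 − 8·0 = 1, t = 0 − 8·1 = -8  (check: 551·1 + 67·(-8) = 15)
  q = 4: r = 7, s = 0 − 4·1 = -4, t = 1 − 4·(-8) = 33  (check: 551·(-4) + 67·33 = 7)
  q = 2: r = 1, s = 1 − 2·(-4) = 9, t = -8 − 2·33 = -74  (check: 551·9 + 67·(-74) = 1)
The row with r = 1 (the gcd) gives the Bezout coefficients s = 9, t = -74.
Result: 551 · (9) + 67 · (-74) = 1.

gcd(551, 67) = 1; s = 9, t = -74 (check: 551·9 + 67·(-74) = 1).


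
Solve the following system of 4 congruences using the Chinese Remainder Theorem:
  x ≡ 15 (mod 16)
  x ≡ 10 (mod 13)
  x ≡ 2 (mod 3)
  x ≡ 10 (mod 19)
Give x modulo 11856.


Product of moduli M = 16 · 13 · 3 · 19 = 11856.
Merge one congruence at a time:
  Start: x ≡ 15 (mod 16).
  Combine with x ≡ 10 (mod 13); new modulus lcm = 208.
    Write x = 15 + 16·t and substitute into x ≡ 10 (mod 13): 16·t ≡ 10 − 15 = -5 (mod 13).
    Reduce coefficients mod 13: 3·t ≡ 8 (mod 13).
    The inverse of 3 mod 13 is 9 (since 3·9 = 27 = 2·13 + 1), so t ≡ 9·8 = 72 ≡ 7 (mod 13).
    Then x = 15 + 16·7 = 127, valid modulo lcm(16, 13) = 208: x ≡ 127 (mod 208).
  Combine with x ≡ 2 (mod 3); new modulus lcm = 624.
    Write x = 127 + 208·t and substitute into x ≡ 2 (mod 3): 208·t ≡ 2 − 127 = -125 (mod 3).
    Reduce coefficients mod 3: 1·t ≡ 1 (mod 3).
    So t ≡ 1 (mod 3).
    Then x = 127 + 208·1 = 335, valid modulo lcm(208, 3) = 624: x ≡ 335 (mod 624).
  Combine with x ≡ 10 (mod 19); new modulus lcm = 11856.
    Write x = 335 + 624·t and substitute into x ≡ 10 (mod 19): 624·t ≡ 10 − 335 = -325 (mod 19).
    Reduce coefficients mod 19: 16·t ≡ 17 (mod 19).
    The inverse of 16 mod 19 is 6 (since 16·6 = 96 = 5·19 + 1), so t ≡ 6·17 = 102 ≡ 7 (mod 19).
    Then x = 335 + 624·7 = 4703, valid modulo lcm(624, 19) = 11856: x ≡ 4703 (mod 11856).
Verify against each original: 4703 mod 16 = 15, 4703 mod 13 = 10, 4703 mod 3 = 2, 4703 mod 19 = 10.

x ≡ 4703 (mod 11856).


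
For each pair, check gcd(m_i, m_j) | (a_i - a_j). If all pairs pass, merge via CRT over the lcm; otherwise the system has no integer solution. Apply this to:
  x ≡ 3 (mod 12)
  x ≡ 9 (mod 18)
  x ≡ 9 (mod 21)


Moduli 12, 18, 21 are not pairwise coprime, so CRT works modulo lcm(m_i) when all pairwise compatibility conditions hold.
Pairwise compatibility: gcd(m_i, m_j) must divide a_i - a_j for every pair.
Merge one congruence at a time:
  Start: x ≡ 3 (mod 12).
  Combine with x ≡ 9 (mod 18): gcd(12, 18) = 6; 9 - 3 = 6, which IS divisible by 6, so compatible.
    Write x = 3 + 12·t and substitute into x ≡ 9 (mod 18): 12·t ≡ 9 − 3 = 6 (mod 18).
    Divide the congruence (and modulus) by g = 6: 2·t ≡ 1 (mod 3).
    The inverse of 2 mod 3 is 2 (since 2·2 = 4 = 1·3 + 1), so t ≡ 2·1 = 2 ≡ 2 (mod 3).
    Then x = 3 + 12·2 = 27, valid modulo lcm(12, 18) = 36: x ≡ 27 (mod 36).
  Combine with x ≡ 9 (mod 21): gcd(36, 21) = 3; 9 - 27 = -18, which IS divisible by 3, so compatible.
    Write x = 27 + 36·t and substitute into x ≡ 9 (mod 21): 36·t ≡ 9 − 27 = -18 (mod 21).
    Divide the congruence (and modulus) by g = 3: 12·t ≡ -6 (mod 7).
    Reduce coefficients mod 7: 5·t ≡ 1 (mod 7).
    The inverse of 5 mod 7 is 3 (since 5·3 = 15 = 2·7 + 1), so t ≡ 3·1 = 3 ≡ 3 (mod 7).
    Then x = 27 + 36·3 = 135, valid modulo lcm(36, 21) = 252: x ≡ 135 (mod 252).
Verify: 135 mod 12 = 3, 135 mod 18 = 9, 135 mod 21 = 9.

x ≡ 135 (mod 252).


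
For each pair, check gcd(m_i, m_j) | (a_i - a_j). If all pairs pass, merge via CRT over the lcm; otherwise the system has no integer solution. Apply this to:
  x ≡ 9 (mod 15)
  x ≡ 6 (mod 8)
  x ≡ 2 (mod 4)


Moduli 15, 8, 4 are not pairwise coprime, so CRT works modulo lcm(m_i) when all pairwise compatibility conditions hold.
Pairwise compatibility: gcd(m_i, m_j) must divide a_i - a_j for every pair.
Merge one congruence at a time:
  Start: x ≡ 9 (mod 15).
  Combine with x ≡ 6 (mod 8): gcd(15, 8) = 1; 6 - 9 = -3, which IS divisible by 1, so compatible.
    Write x = 9 + 15·t and substitute into x ≡ 6 (mod 8): 15·t ≡ 6 − 9 = -3 (mod 8).
    Reduce coefficients mod 8: 7·t ≡ 5 (mod 8).
    The inverse of 7 mod 8 is 7 (since 7·7 = 49 = 6·8 + 1), so t ≡ 7·5 = 35 ≡ 3 (mod 8).
    Then x = 9 + 15·3 = 54, valid modulo lcm(15, 8) = 120: x ≡ 54 (mod 120).
  Combine with x ≡ 2 (mod 4): gcd(120, 4) = 4; 2 - 54 = -52, which IS divisible by 4, so compatible.
    Write x = 54 + 120·t and substitute into x ≡ 2 (mod 4): 120·t ≡ 2 − 54 = -52 (mod 4).
    Divide the congruence (and modulus) by g = 4: 30·t ≡ -13 (mod 1).
    Modulo 1 every t works; take t = 0.
    Then x = 54 + 120·0 = 54, valid modulo lcm(120, 4) = 120: x ≡ 54 (mod 120).
Verify: 54 mod 15 = 9, 54 mod 8 = 6, 54 mod 4 = 2.

x ≡ 54 (mod 120).


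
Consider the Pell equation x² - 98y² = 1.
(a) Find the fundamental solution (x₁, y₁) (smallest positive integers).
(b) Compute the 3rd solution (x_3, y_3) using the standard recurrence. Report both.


Step 1: Find the fundamental solution (x₁, y₁) of x² - 98y² = 1.
  Expand √98 as a continued fraction. a₀ = ⌊√98⌋ = 9; iterate m_{k+1} = d_k·a_k − m_k, d_{k+1} = (98 − m_{k+1}²)/d_k, a_{k+1} = ⌊(a₀ + m_{k+1})/d_{k+1}⌋ (starting m₀ = 0, d₀ = 1), with convergents p_k = a_k·p_{k-1} + p_{k-2}, q_k = a_k·q_{k-1} + q_{k-2} (p₋₁ = 1, q₋₁ = 0):
  k = 0: a₀ = 9; p₀/q₀ = 9/1; p₀² − 98·q₀² = 81 − 98 = -17.
  k = 1: m = 9, d = 17, a = ⌊(9 + 9)/17⌋ = 1; p/q = (1·9 + 1)/(1·1 + 0) = 10/1; p² − 98·q² = 100 − 98 = 2.
  k = 2: m = 8, d = 2, a = ⌊(9 + 8)/2⌋ = 8; p/q = (8·10 + 9)/(8·1 + 1) = 89/9; p² − 98·q² = 7921 − 7938 = -17.
  k = 3: m = 8, d = 17, a = ⌊(9 + 8)/17⌋ = 1; p/q = (1·89 + 10)/(1·9 + 1) = 99/10; p² − 98·q² = 9801 − 9800 = 1.
  The first convergent with p² − 98·q² = 1 gives the fundamental solution (x₁, y₁) = (99, 10).
Step 2: Apply the recurrence (x_{n+1}, y_{n+1}) = (x₁x_n + 98y₁y_n, x₁y_n + y₁x_n) repeatedly.
  From (x_1, y_1) = (99, 10): x_2 = 99·99 + 98·10·10 = 19601; y_2 = 99·10 + 10·99 = 1980.
  From (x_2, y_2) = (19601, 1980): x_3 = 99·19601 + 98·10·1980 = 3880899; y_3 = 99·1980 + 10·19601 = 392030.
Step 3: Verify x_3² - 98·y_3² = 15061377048201 - 15061377048200 = 1 (should be 1). ✓

(x_1, y_1) = (99, 10); (x_3, y_3) = (3880899, 392030).


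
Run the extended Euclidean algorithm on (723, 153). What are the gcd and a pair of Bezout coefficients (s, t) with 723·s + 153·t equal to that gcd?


Euclidean algorithm on (723, 153) — divide until remainder is 0:
  723 = 4 · 153 + 111
  153 = 1 · 111 + 42
  111 = 2 · 42 + 27
  42 = 1 · 27 + 15
  27 = 1 · 15 + 12
  15 = 1 · 12 + 3
  12 = 4 · 3 + 0
gcd(723, 153) = 3.
Track Bezout coefficients alongside the remainders: start with r₀ = 723 = a·1 + b·0 (s = 1, t = 0) and r₁ = 153 = a·0 + b·1 (s = 0, t = 1); each new remainder r_{k+1} = r_{k-1} − q_k·r_k inherits s_{k+1} = s_{k-1} − q_k·s_k, t_{k+1} = t_{k-1} − q_k·t_k, so r_k = a·s_k + b·t_k at every step:
  q = 4: r = 111, s = 1 − 4·0 = 1, t = 0 − 4·1 = -4  (check: 723·1 + 153·(-4) = 111)
  q = 1: r = 42, s = 0 − 1·1 = -1, t = 1 − 1·(-4) = 5  (check: 723·(-1) + 153·5 = 42)
  q = 2: r = 27, s = 1 − 2·(-1) = 3, t = -4 − 2·5 = -14  (check: 723·3 + 153·(-14) = 27)
  q = 1: r = 15, s = -1 − 1·3 = -4, t = 5 − 1·(-14) = 19  (check: 723·(-4) + 153·19 = 15)
  q = 1: r = 12, s = 3 − 1·(-4) = 7, t = -14 − 1·19 = -33  (check: 723·7 + 153·(-33) = 12)
  q = 1: r = 3, s = -4 − 1·7 = -11, t = 19 − 1·(-33) = 52  (check: 723·(-11) + 153·52 = 3)
The row with r = 3 (the gcd) gives the Bezout coefficients s = -11, t = 52.
Result: 723 · (-11) + 153 · (52) = 3.

gcd(723, 153) = 3; s = -11, t = 52 (check: 723·(-11) + 153·52 = 3).


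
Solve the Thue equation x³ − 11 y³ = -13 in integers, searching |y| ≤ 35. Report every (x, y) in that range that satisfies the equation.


The equation is x³ - 11y³ = -13. For fixed y, x³ = 11·y³ − 13, so a solution requires the RHS to be a perfect cube.
Strategy: iterate y from -35 to 35, compute RHS = 11·y³ − 13, and check whether it is a (positive or negative) perfect cube.
Check small values of y:
  y = 0: RHS = -13 is not a perfect cube.
  y = 1: RHS = -2 is not a perfect cube.
  y = -1: RHS = -24 is not a perfect cube.
  y = 2: RHS = 75 is not a perfect cube.
  y = -2: RHS = -101 is not a perfect cube.
  y = 3: RHS = 284 is not a perfect cube.
  y = -3: RHS = -310 is not a perfect cube.
Continuing the search up to |y| = 35 finds no solutions either.
No (x, y) in the scanned range satisfies the equation.

No integer solutions with |y| ≤ 35.


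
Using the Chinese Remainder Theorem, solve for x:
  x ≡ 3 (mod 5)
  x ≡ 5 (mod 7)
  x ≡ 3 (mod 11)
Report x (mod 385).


Moduli 5, 7, 11 are pairwise coprime; by CRT there is a unique solution modulo M = 5 · 7 · 11 = 385.
Solve pairwise, accumulating the modulus:
  Start with x ≡ 3 (mod 5).
  Combine with x ≡ 5 (mod 7): since gcd(5, 7) = 1, we get a unique residue mod 35.
    Write x = 3 + 5·t and substitute into x ≡ 5 (mod 7): 5·t ≡ 5 − 3 = 2 (mod 7).
    The inverse of 5 mod 7 is 3 (since 5·3 = 15 = 2·7 + 1), so t ≡ 3·2 = 6 ≡ 6 (mod 7).
    Then x = 3 + 5·6 = 33, valid modulo lcm(5, 7) = 35: x ≡ 33 (mod 35).
  Combine with x ≡ 3 (mod 11): since gcd(35, 11) = 1, we get a unique residue mod 385.
    Write x = 33 + 35·t and substitute into x ≡ 3 (mod 11): 35·t ≡ 3 − 33 = -30 (mod 11).
    Reduce coefficients mod 11: 2·t ≡ 3 (mod 11).
    The inverse of 2 mod 11 is 6 (since 2·6 = 12 = 1·11 + 1), so t ≡ 6·3 = 18 ≡ 7 (mod 11).
    Then x = 33 + 35·7 = 278, valid modulo lcm(35, 11) = 385: x ≡ 278 (mod 385).
Verify: 278 mod 5 = 3 ✓, 278 mod 7 = 5 ✓, 278 mod 11 = 3 ✓.

x ≡ 278 (mod 385).


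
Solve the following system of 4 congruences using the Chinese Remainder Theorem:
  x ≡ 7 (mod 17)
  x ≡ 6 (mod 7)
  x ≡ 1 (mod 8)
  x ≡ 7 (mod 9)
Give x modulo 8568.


Product of moduli M = 17 · 7 · 8 · 9 = 8568.
Merge one congruence at a time:
  Start: x ≡ 7 (mod 17).
  Combine with x ≡ 6 (mod 7); new modulus lcm = 119.
    Write x = 7 + 17·t and substitute into x ≡ 6 (mod 7): 17·t ≡ 6 − 7 = -1 (mod 7).
    Reduce coefficients mod 7: 3·t ≡ 6 (mod 7).
    The inverse of 3 mod 7 is 5 (since 3·5 = 15 = 2·7 + 1), so t ≡ 5·6 = 30 ≡ 2 (mod 7).
    Then x = 7 + 17·2 = 41, valid modulo lcm(17, 7) = 119: x ≡ 41 (mod 119).
  Combine with x ≡ 1 (mod 8); new modulus lcm = 952.
    Write x = 41 + 119·t and substitute into x ≡ 1 (mod 8): 119·t ≡ 1 − 41 = -40 (mod 8).
    Reduce coefficients mod 8: 7·t ≡ 0 (mod 8).
    The inverse of 7 mod 8 is 7 (since 7·7 = 49 = 6·8 + 1), so t ≡ 7·0 = 0 ≡ 0 (mod 8).
    Then x = 41 + 119·0 = 41, valid modulo lcm(119, 8) = 952: x ≡ 41 (mod 952).
  Combine with x ≡ 7 (mod 9); new modulus lcm = 8568.
    Write x = 41 + 952·t and substitute into x ≡ 7 (mod 9): 952·t ≡ 7 − 41 = -34 (mod 9).
    Reduce coefficients mod 9: 7·t ≡ 2 (mod 9).
    The inverse of 7 mod 9 is 4 (since 7·4 = 28 = 3·9 + 1), so t ≡ 4·2 = 8 ≡ 8 (mod 9).
    Then x = 41 + 952·8 = 7657, valid modulo lcm(952, 9) = 8568: x ≡ 7657 (mod 8568).
Verify against each original: 7657 mod 17 = 7, 7657 mod 7 = 6, 7657 mod 8 = 1, 7657 mod 9 = 7.

x ≡ 7657 (mod 8568).
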